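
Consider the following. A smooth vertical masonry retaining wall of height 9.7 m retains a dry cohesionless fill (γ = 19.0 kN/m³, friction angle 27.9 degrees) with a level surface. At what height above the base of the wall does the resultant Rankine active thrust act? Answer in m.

K_a = 0.3625.
The pressure distribution is triangular, so the resultant acts at H/3 above the base = 9.7/3 = 3.233 m.

3.23 m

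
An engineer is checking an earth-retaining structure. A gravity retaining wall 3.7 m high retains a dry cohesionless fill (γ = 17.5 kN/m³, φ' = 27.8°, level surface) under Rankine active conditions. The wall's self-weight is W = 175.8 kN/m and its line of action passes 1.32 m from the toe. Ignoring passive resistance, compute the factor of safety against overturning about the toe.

4.32

K_a = tan²(45° − 27.8°/2) = 0.3639.
P_a = ½K_aγH² = 0.5×0.3639×17.5×3.7² = 43.59 kN/m, acting at H/3 = 1.233 m above the base.
Overturning moment M_o = P_a × H/3 = 43.59 × 1.233 = 53.76.
Resisting moment M_r = W × 1.32 = 175.8 × 1.32 = 232.1.
FS_overturning = M_r/M_o = 232.1/53.76 = 4.316.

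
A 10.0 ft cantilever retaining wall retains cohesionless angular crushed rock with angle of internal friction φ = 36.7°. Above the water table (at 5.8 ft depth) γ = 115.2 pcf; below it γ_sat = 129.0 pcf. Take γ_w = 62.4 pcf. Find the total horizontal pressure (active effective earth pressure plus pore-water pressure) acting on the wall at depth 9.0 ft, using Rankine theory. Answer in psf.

422 psf

K_a = (1 − sin φ)/(1 + sin φ) = 0.2519.
γ' = 129.0 − 62.4 = 66.60 pcf.
Effective vertical stress at 9.0 ft: σ'_v = 115.2×5.8 + 66.60×3.20 = 881.3 psf.
σ'_h = K_a σ'_v = 0.2519 × 881.3 = 222.0 psf; u = γ_w × 3.20 = 199.7 psf.
Total σ_h = 222.0 + 199.7 = 421.6 psf.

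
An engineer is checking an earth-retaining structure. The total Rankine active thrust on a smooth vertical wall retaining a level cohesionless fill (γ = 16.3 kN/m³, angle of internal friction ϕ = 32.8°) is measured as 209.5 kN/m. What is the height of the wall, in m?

9.30 m

K_a = 0.2973. P_a = ½ K_a γ H² ⇒ H = √(2P_a/(K_a γ)).
H = √(2×209.5/(0.2973×16.3)) = 9.299 m.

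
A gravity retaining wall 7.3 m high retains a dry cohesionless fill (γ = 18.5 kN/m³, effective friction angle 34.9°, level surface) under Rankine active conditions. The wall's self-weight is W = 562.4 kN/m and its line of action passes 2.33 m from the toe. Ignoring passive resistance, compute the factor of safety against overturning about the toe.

K_a = tan²(45° − 34.9°/2) = 0.2721.
P_a = ½K_aγH² = 0.5×0.2721×18.5×7.3² = 134.1 kN/m, acting at H/3 = 2.433 m above the base.
Overturning moment M_o = P_a × H/3 = 134.1 × 2.433 = 326.4.
Resisting moment M_r = W × 2.33 = 562.4 × 2.33 = 1310.
FS_overturning = M_r/M_o = 1310/326.4 = 4.014.

4.01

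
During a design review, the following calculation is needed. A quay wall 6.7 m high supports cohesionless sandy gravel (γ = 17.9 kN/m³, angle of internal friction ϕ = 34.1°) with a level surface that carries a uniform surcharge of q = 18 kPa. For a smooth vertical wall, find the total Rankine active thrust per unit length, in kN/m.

K_a = tan²(45° − φ/2) = 0.2815.
Soil triangle: ½ K_a γ H² = 0.5×0.2815×17.9×6.7² = 113.1 kN/m.
Surcharge rectangle: K_a q H = 0.2815×18×6.7 = 33.95 kN/m.
Total = 113.1 + 33.95 = 147.1 kN/m.

147 kN/m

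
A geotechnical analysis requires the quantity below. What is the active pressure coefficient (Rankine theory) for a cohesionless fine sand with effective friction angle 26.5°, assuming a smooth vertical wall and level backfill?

K_a = (1 − sin φ)/(1 + sin φ) = (1 − sin 26.5°)/(1 + sin 26.5°) = 0.3829.

0.383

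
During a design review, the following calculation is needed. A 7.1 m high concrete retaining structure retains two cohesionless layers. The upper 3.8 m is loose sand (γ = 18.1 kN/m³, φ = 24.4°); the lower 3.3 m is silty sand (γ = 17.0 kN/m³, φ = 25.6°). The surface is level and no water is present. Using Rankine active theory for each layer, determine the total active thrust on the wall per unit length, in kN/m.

K_a1 = tan²(45°−24.4°/2) = 0.4153; K_a2 = tan²(45°−25.6°/2) = 0.3966.
Layer 1: σ at base = K_a1 γ₁ h₁ = 28.57 kPa; P₁ = ½×28.57×3.8 = 54.28.
Layer 2: σ_v at top = γ₁h₁ = 68.78; σ_h top = K_a2×68.78 = 27.28; σ_h base = K_a2×(68.78+17.0×3.3) = 49.52.
P₂ = ½(27.28+49.52)×3.3 = 126.7. Total P_a = 54.28+126.7 = 181.0 kN/m.

181 kN/m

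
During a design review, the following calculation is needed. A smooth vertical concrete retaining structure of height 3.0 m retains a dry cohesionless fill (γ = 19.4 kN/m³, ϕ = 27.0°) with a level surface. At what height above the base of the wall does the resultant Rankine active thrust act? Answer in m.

1.00 m

K_a = 0.3755.
The pressure distribution is triangular, so the resultant acts at H/3 above the base = 3.0/3 = 1.000 m.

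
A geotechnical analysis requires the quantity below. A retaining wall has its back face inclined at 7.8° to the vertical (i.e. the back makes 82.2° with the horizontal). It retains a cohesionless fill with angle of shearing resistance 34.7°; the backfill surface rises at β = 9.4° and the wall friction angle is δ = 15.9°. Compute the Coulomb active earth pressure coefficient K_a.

0.345

K_a = sin²(α+φ) / [sin²α · sin(α−δ) · (1 + √{sin(φ+δ)sin(φ−β) / (sin(α−δ)sin(α+β))})²].
With α = 82.2°, φ = 34.7°, δ = 15.9°, β = 9.4°: K_a = 0.3454.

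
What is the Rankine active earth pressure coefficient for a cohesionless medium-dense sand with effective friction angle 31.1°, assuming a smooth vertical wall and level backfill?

K_a = tan²(45° − φ/2) = tan²(29.45°) = 0.3188.

0.319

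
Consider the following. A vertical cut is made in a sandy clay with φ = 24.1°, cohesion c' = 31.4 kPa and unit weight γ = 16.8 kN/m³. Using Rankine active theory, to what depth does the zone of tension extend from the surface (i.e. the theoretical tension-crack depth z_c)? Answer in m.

K_a = tan²(45° − 24.1°/2) = 0.4201; √K_a = 0.6482.
The active pressure is zero where K_a γ z = 2c√K_a, so z_c = 2c/(γ√K_a) = 2×31.4/(16.8×0.6482) = 5.767 m.

5.77 m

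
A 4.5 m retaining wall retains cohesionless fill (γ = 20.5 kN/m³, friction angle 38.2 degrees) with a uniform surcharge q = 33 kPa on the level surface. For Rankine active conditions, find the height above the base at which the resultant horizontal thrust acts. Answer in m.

1.81 m

K_a = 0.2358.
Triangular part P₁ = ½K_aγH² = 48.94 at H/3 = 1.500 m; rectangular part P₂ = K_a q H = 35.01 at H/2 = 2.250 m.
ȳ = (P₁·1.500 + P₂·2.250)/(P₁+P₂) = 1.813 m.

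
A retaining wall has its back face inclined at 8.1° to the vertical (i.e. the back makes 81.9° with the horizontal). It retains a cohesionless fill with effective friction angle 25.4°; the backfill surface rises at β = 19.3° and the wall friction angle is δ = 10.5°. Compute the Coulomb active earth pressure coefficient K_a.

0.619

K_a = sin²(α+φ) / [sin²α · sin(α−δ) · (1 + √{sin(φ+δ)sin(φ−β) / (sin(α−δ)sin(α+β))})²].
With α = 81.9°, φ = 25.4°, δ = 10.5°, β = 19.3°: K_a = 0.6192.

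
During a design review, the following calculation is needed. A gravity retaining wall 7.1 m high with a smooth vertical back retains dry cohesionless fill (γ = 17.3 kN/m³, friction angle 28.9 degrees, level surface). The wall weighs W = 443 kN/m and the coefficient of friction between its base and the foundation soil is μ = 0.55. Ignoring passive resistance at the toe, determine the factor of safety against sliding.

1.60

K_a = tan²(45° − 28.9°/2) = 0.3484.
P_a = ½K_aγH² = 0.5×0.3484×17.3×7.1² = 151.9 kN/m, acting at H/3 = 2.367 m above the base.
FS_sliding = μW / P_a = 0.55×443 / 151.9 = 1.604.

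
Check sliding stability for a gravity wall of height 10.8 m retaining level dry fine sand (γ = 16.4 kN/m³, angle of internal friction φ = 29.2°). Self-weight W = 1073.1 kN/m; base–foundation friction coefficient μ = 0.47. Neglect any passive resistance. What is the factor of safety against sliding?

K_a = tan²(45° − 29.2°/2) = 0.3442.
P_a = ½K_aγH² = 0.5×0.3442×16.4×10.8² = 329.2 kN/m, acting at H/3 = 3.600 m above the base.
FS_sliding = μW / P_a = 0.47×1073.1 / 329.2 = 1.532.

1.53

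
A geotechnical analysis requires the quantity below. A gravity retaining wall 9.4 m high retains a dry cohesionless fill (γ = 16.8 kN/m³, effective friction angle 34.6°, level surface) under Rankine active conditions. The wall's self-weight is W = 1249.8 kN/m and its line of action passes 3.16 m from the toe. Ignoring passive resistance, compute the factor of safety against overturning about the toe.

6.16

K_a = tan²(45° − 34.6°/2) = 0.2756.
P_a = ½K_aγH² = 0.5×0.2756×16.8×9.4² = 204.6 kN/m, acting at H/3 = 3.133 m above the base.
Overturning moment M_o = P_a × H/3 = 204.6 × 3.133 = 641.0.
Resisting moment M_r = W × 3.16 = 1249.8 × 3.16 = 3949.
FS_overturning = M_r/M_o = 3949/641.0 = 6.161.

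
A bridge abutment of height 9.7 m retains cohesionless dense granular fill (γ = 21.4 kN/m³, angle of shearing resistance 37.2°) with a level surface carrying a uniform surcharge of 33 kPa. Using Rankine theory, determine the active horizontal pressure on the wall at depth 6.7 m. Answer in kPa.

43.5 kPa

K_a = (1 − sin φ)/(1 + sin φ) = 0.2464.
σ_v = γz + q = 21.4 × 6.7 + 33 = 176.4 kPa.
σ_h = K_a σ_v = 0.2464 × 176.4 = 43.46 kPa.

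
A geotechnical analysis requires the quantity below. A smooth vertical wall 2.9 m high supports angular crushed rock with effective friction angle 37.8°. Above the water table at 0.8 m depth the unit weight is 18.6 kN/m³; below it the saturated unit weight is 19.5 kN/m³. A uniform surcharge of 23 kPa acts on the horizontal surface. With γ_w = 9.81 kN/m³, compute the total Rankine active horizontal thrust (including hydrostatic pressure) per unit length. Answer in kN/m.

51.7 kN/m

K_a = tan²(45° − φ/2) = 0.2400.
γ' = 19.5 − 9.81 = 9.690 kN/m³. h₂ = H − d_w = 2.1 m.
σ'_h: at surface K_a·q = 5.520; at WT K_a(q+γd_w) = 9.091; at base K_a(q+γd_w+γ'h₂) = 13.97 kPa.
P₁ = ½(5.520+9.091)×0.8 = 5.844; P₂ = ½(9.091+13.97)×2.1 = 24.22; P_w = ½γ_w h₂² = 21.63.
Total = 5.844+24.22+21.63 = 51.69 kN/m.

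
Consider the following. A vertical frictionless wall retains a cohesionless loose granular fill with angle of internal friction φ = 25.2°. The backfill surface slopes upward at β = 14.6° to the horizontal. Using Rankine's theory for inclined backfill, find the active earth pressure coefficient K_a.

K_a = cos β · (cos β − √(cos²β − cos²φ)) / (cos β + √(cos²β − cos²φ)).
cos β = 0.9677, cos φ = 0.9048, √(cos²β − cos²φ) = 0.3431.
K_a = 0.9677 × (0.9677 − 0.3431)/(0.9677 + 0.3431) = 0.4611.

0.461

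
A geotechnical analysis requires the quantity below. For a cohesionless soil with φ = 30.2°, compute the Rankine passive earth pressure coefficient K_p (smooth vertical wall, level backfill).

3.02

K_p = (1 + sin φ)/(1 − sin φ) = tan²(45° + 30.2°/2) = 3.024.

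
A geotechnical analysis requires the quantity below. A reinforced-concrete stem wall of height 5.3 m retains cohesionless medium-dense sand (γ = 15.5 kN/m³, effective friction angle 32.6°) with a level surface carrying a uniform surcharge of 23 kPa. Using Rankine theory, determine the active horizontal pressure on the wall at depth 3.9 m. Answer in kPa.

K_a = (1 − sin φ)/(1 + sin φ) = 0.2997.
σ_v = γz + q = 15.5 × 3.9 + 23 = 83.45 kPa.
σ_h = K_a σ_v = 0.2997 × 83.45 = 25.01 kPa.

25.0 kPa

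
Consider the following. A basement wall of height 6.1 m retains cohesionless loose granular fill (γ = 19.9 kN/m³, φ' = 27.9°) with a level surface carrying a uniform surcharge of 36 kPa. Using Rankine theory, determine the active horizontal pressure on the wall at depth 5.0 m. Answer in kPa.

K_a = (1 − sin φ)/(1 + sin φ) = 0.3625.
σ_v = γz + q = 19.9 × 5.0 + 36 = 135.5 kPa.
σ_h = K_a σ_v = 0.3625 × 135.5 = 49.11 kPa.

49.1 kPa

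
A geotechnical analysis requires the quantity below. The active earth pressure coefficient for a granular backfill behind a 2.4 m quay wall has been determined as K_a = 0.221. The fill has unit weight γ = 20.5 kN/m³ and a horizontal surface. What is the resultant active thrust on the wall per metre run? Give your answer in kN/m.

P = ½ K_a γ H² = 0.5 × 0.221 × 20.5 × 2.4² = 13.05 kN/m.

13.0 kN/m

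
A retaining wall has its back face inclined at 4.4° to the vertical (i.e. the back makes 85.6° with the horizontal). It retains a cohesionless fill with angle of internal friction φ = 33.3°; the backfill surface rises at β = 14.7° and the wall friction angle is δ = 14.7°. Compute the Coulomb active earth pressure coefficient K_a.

K_a = sin²(α+φ) / [sin²α · sin(α−δ) · (1 + √{sin(φ+δ)sin(φ−β) / (sin(α−δ)sin(α+β))})²].
With α = 85.6°, φ = 33.3°, δ = 14.7°, β = 14.7°: K_a = 0.3602.

0.360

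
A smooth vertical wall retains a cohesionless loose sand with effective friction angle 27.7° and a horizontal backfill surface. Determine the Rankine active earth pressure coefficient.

0.365

K_a = (1 − sin φ)/(1 + sin φ) = (1 − sin 27.7°)/(1 + sin 27.7°) = 0.3653.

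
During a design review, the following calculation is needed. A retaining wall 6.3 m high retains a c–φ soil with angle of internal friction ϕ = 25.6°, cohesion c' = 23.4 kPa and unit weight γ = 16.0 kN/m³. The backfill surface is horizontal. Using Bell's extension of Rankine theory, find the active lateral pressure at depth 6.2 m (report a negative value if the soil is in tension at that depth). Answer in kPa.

9.87 kPa

K_a = (1 − sin φ)/(1 + sin φ) = 0.3966.
σ_a = K_a γ z − 2c√K_a = 0.3966×16.0×6.2 − 2×23.4×0.6297 = 9.868 kPa.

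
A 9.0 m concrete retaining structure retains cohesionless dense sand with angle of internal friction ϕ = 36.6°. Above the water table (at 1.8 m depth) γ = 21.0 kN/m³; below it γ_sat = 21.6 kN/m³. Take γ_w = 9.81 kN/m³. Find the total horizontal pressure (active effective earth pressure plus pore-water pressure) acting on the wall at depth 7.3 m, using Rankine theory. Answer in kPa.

K_a = (1 − sin φ)/(1 + sin φ) = 0.2530.
γ' = 21.6 − 9.81 = 11.79 kN/m³.
Effective vertical stress at 7.3 m: σ'_v = 21.0×1.8 + 11.79×5.50 = 102.6 kPa.
σ'_h = K_a σ'_v = 0.2530 × 102.6 = 25.96 kPa; u = γ_w × 5.50 = 53.96 kPa.
Total σ_h = 25.96 + 53.96 = 79.92 kPa.

79.9 kPa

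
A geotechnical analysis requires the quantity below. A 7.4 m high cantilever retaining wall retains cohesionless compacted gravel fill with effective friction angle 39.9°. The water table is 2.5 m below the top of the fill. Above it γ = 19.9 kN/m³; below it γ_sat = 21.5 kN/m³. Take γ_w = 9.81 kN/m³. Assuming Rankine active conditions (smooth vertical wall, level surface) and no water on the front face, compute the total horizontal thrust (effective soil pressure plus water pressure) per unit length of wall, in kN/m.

K_a = tan²(45° − φ/2) = 0.2184.
γ' = 21.5 − 9.81 = 11.69 kN/m³. Depth below WT = 4.9 m.
σ'_h at WT = K_a γ d_w = 10.87 kPa; at base = 10.87 + K_a γ' × 4.9 = 23.38 kPa.
P₁ (0–2.5 m) = ½×10.87×2.5 = 13.58. P₂ (2.5–7.4 m) = ½(10.87+23.38)×4.9 = 83.90.
P_w = ½ γ_w h₂² = 0.5×9.81×4.9² = 117.8. Total = 13.58+83.90+117.8 = 215.3 kN/m.

215 kN/m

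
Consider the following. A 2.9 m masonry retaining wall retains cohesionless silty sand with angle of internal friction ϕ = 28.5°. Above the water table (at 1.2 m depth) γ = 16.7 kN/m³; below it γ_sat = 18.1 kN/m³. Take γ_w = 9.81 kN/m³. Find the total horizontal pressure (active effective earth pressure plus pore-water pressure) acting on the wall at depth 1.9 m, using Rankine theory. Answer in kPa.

16.0 kPa

K_a = (1 − sin φ)/(1 + sin φ) = 0.3540.
γ' = 18.1 − 9.81 = 8.290 kN/m³.
Effective vertical stress at 1.9 m: σ'_v = 16.7×1.2 + 8.290×0.700 = 25.84 kPa.
σ'_h = K_a σ'_v = 0.3540 × 25.84 = 9.147 kPa; u = γ_w × 0.700 = 6.867 kPa.
Total σ_h = 9.147 + 6.867 = 16.01 kPa.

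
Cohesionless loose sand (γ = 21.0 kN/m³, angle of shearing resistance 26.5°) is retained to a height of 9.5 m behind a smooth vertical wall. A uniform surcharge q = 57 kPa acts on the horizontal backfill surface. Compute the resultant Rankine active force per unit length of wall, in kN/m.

570 kN/m

K_a = tan²(45° − φ/2) = 0.3829.
Soil triangle: ½ K_a γ H² = 0.5×0.3829×21.0×9.5² = 362.9 kN/m.
Surcharge rectangle: K_a q H = 0.3829×57×9.5 = 207.4 kN/m.
Total = 362.9 + 207.4 = 570.2 kN/m.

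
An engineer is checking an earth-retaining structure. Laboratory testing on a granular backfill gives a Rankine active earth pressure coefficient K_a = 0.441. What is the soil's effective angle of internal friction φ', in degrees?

K_a = tan²(45° − φ/2) ⇒ 45° − φ/2 = arctan(√0.441) = 33.59°.
φ = 2(45° − 33.59°) = 22.83°.

22.8°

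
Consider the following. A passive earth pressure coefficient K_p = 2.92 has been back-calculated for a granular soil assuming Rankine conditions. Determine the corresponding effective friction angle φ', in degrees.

29.3°

K_p = (1+sin φ)/(1−sin φ) ⇒ sin φ = (K_p − 1)/(K_p + 1) = 0.4898.
φ = arcsin(0.4898) = 29.33°.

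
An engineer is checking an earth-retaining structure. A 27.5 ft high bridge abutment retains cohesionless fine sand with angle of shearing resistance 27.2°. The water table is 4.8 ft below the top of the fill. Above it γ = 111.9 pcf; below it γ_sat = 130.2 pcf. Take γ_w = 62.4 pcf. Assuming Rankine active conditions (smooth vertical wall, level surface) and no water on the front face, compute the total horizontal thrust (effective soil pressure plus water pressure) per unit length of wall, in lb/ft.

K_a = tan²(45° − φ/2) = 0.3726.
γ' = 130.2 − 62.4 = 67.80 pcf. Depth below WT = 22.7 ft.
σ'_h at WT = K_a γ d_w = 200.1 psf; at base = 200.1 + K_a γ' × 22.7 = 773.6 psf.
P₁ (0–4.8 ft) = ½×200.1×4.8 = 480.3. P₂ (4.8–27.5 ft) = ½(200.1+773.6)×22.7 = 11050.
P_w = ½ γ_w h₂² = 0.5×62.4×22.7² = 16080. Total = 480.3+11050+16080 = 27610 lb/ft.

27600 lb/ft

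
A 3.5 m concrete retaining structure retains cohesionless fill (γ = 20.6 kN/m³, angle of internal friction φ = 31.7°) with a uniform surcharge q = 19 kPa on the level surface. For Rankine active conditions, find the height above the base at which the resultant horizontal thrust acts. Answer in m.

K_a = 0.3111.
Triangular part P₁ = ½K_aγH² = 39.25 at H/3 = 1.167 m; rectangular part P₂ = K_a q H = 20.69 at H/2 = 1.750 m.
ȳ = (P₁·1.167 + P₂·1.750)/(P₁+P₂) = 1.368 m.

1.37 m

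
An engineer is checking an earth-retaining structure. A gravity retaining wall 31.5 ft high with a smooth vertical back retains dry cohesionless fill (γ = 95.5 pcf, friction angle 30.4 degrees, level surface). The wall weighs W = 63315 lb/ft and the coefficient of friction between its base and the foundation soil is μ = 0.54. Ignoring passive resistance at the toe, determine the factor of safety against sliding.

K_a = tan²(45° − 30.4°/2) = 0.3280.
P_a = ½K_aγH² = 0.5×0.3280×95.5×31.5² = 15540 lb/ft, acting at H/3 = 10.50 ft above the base.
FS_sliding = μW / P_a = 0.54×63315 / 15540 = 2.200.

2.20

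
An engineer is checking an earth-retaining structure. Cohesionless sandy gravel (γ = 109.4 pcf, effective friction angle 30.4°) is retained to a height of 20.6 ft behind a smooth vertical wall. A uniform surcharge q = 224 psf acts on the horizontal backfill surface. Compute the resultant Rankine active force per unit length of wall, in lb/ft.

9130 lb/ft

K_a = tan²(45° − φ/2) = 0.3280.
Soil triangle: ½ K_a γ H² = 0.5×0.3280×109.4×20.6² = 7613 lb/ft.
Surcharge rectangle: K_a q H = 0.3280×224×20.6 = 1513 lb/ft.
Total = 7613 + 1513 = 9127 lb/ft.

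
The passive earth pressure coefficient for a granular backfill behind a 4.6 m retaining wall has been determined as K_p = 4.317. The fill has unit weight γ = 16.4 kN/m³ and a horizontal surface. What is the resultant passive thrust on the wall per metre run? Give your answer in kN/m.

P = ½ K_p γ H² = 0.5 × 4.317 × 16.4 × 4.6² = 749.1 kN/m.

749 kN/m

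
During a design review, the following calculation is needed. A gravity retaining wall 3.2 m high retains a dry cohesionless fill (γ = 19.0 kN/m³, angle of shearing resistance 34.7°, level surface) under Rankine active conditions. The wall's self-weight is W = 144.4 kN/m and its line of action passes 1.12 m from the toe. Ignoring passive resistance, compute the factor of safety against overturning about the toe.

5.68

K_a = tan²(45° − 34.7°/2) = 0.2745.
P_a = ½K_aγH² = 0.5×0.2745×19.0×3.2² = 26.70 kN/m, acting at H/3 = 1.067 m above the base.
Overturning moment M_o = P_a × H/3 = 26.70 × 1.067 = 28.48.
Resisting moment M_r = W × 1.12 = 144.4 × 1.12 = 161.7.
FS_overturning = M_r/M_o = 161.7/28.48 = 5.679.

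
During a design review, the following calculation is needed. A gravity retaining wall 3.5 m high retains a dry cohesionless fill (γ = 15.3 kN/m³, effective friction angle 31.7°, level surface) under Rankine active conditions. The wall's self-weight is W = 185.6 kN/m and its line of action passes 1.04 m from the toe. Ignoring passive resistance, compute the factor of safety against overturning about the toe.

5.68

K_a = tan²(45° − 31.7°/2) = 0.3111.
P_a = ½K_aγH² = 0.5×0.3111×15.3×3.5² = 29.15 kN/m, acting at H/3 = 1.167 m above the base.
Overturning moment M_o = P_a × H/3 = 29.15 × 1.167 = 34.01.
Resisting moment M_r = W × 1.04 = 185.6 × 1.04 = 193.0.
FS_overturning = M_r/M_o = 193.0/34.01 = 5.676.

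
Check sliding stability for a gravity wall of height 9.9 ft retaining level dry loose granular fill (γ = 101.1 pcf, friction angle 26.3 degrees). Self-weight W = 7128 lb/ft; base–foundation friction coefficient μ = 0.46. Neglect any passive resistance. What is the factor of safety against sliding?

K_a = tan²(45° − 26.3°/2) = 0.3859.
P_a = ½K_aγH² = 0.5×0.3859×101.1×9.9² = 1912 lb/ft, acting at H/3 = 3.300 ft above the base.
FS_sliding = μW / P_a = 0.46×7128 / 1912 = 1.715.

1.71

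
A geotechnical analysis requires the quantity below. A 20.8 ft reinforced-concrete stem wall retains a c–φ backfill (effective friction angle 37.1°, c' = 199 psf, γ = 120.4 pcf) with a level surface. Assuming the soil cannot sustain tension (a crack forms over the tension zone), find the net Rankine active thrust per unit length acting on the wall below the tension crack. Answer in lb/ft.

2990 lb/ft

K_a = 0.2475; √K_a = 0.4975.
Tension-crack depth z_c = 2c/(γ√K_a) = 2×199/(120.4×0.4975) = 6.645 ft.
σ_a at base = K_a γ H − 2c√K_a = 0.2475×120.4×20.8 − 2×199×0.4975 = 421.8 psf.
P_a = ½ × 421.8 × (H − z_c) = 0.5×421.8×14.16 = 2985 lb/ft.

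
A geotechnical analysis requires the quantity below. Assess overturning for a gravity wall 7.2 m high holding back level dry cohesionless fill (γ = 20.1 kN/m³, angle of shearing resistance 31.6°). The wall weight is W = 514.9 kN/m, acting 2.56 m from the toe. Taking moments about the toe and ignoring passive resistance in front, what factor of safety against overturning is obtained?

3.38

K_a = tan²(45° − 31.6°/2) = 0.3123.
P_a = ½K_aγH² = 0.5×0.3123×20.1×7.2² = 162.7 kN/m, acting at H/3 = 2.400 m above the base.
Overturning moment M_o = P_a × H/3 = 162.7 × 2.400 = 390.6.
Resisting moment M_r = W × 2.56 = 514.9 × 2.56 = 1318.
FS_overturning = M_r/M_o = 1318/390.6 = 3.375.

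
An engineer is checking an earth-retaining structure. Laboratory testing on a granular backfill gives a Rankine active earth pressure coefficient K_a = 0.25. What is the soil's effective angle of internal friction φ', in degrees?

K_a = tan²(45° − φ/2) ⇒ 45° − φ/2 = arctan(√0.25) = 26.57°.
φ = 2(45° − 26.57°) = 36.87°.

36.9°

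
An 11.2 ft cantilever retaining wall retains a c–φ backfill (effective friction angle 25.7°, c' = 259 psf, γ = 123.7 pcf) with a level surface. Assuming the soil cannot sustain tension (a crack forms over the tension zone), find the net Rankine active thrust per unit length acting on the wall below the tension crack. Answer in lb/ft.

503 lb/ft

K_a = 0.3950; √K_a = 0.6285.
Tension-crack depth z_c = 2c/(γ√K_a) = 2×259/(123.7×0.6285) = 6.663 ft.
σ_a at base = K_a γ H − 2c√K_a = 0.3950×123.7×11.2 − 2×259×0.6285 = 221.7 psf.
P_a = ½ × 221.7 × (H − z_c) = 0.5×221.7×4.537 = 503.0 lb/ft.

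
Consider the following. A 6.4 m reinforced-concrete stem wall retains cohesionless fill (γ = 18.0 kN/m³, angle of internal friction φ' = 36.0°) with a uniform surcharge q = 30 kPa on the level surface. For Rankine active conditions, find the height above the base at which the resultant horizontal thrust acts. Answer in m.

2.50 m

K_a = 0.2596.
Triangular part P₁ = ½K_aγH² = 95.70 at H/3 = 2.133 m; rectangular part P₂ = K_a q H = 49.85 at H/2 = 3.200 m.
ȳ = (P₁·2.133 + P₂·3.200)/(P₁+P₂) = 2.499 m.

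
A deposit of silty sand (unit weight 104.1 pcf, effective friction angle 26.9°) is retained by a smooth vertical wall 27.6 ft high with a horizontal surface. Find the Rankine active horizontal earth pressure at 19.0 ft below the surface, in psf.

K_a = (1 − sin φ)/(1 + sin φ) = 0.3770.
σ_h = K_a γ z = 0.3770 × 104.1 × 19.0 = 745.7 psf.

746 psf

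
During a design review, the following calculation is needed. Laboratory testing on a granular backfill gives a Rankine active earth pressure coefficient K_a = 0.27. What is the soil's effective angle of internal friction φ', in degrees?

K_a = tan²(45° − φ/2) ⇒ 45° − φ/2 = arctan(√0.27) = 27.46°.
φ = 2(45° − 27.46°) = 35.09°.

35.1°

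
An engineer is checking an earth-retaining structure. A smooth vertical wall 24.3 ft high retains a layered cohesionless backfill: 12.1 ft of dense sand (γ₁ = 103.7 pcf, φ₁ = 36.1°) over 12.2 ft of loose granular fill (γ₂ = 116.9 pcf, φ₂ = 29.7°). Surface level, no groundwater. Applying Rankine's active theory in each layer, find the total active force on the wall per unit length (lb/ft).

K_a1 = tan²(45°−36.1°/2) = 0.2585; K_a2 = tan²(45°−29.7°/2) = 0.3374.
Layer 1: σ at base = K_a1 γ₁ h₁ = 324.4 psf; P₁ = ½×324.4×12.1 = 1962.
Layer 2: σ_v at top = γ₁h₁ = 1255; σ_h top = K_a2×1255 = 423.3; σ_h base = K_a2×(1255+116.9×12.2) = 904.5.
P₂ = ½(423.3+904.5)×12.2 = 8100. Total P_a = 1962+8100 = 10060 lb/ft.

10100 lb/ft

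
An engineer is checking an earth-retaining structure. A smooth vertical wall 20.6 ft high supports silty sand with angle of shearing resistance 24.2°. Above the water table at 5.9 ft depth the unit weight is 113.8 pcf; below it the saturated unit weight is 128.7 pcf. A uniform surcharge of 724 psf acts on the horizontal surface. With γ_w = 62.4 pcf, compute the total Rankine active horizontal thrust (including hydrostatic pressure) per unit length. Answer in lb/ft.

K_a = tan²(45° − φ/2) = 0.4185.
γ' = 128.7 − 62.4 = 66.30 pcf. h₂ = H − d_w = 14.7 ft.
σ'_h: at surface K_a·q = 303.0; at WT K_a(q+γd_w) = 584.0; at base K_a(q+γd_w+γ'h₂) = 991.9 psf.
P₁ = ½(303.0+584.0)×5.9 = 2617; P₂ = ½(584.0+991.9)×14.7 = 11580; P_w = ½γ_w h₂² = 6742.
Total = 2617+11580+6742 = 20940 lb/ft.

20900 lb/ft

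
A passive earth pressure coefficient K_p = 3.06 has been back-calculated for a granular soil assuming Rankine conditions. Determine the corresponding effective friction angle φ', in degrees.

30.5°

K_p = (1+sin φ)/(1−sin φ) ⇒ sin φ = (K_p − 1)/(K_p + 1) = 0.5074.
φ = arcsin(0.5074) = 30.49°.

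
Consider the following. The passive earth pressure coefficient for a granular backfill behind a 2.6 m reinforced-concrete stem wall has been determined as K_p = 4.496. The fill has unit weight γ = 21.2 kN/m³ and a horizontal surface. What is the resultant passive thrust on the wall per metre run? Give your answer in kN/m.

322 kN/m

P = ½ K_p γ H² = 0.5 × 4.496 × 21.2 × 2.6² = 322.2 kN/m.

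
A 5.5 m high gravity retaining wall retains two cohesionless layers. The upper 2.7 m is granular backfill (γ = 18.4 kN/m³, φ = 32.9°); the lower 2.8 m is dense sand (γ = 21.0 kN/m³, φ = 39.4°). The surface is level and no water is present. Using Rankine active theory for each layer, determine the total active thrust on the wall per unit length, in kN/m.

69.3 kN/m

K_a1 = tan²(45°−32.9°/2) = 0.2960; K_a2 = tan²(45°−39.4°/2) = 0.2234.
Layer 1: σ at base = K_a1 γ₁ h₁ = 14.71 kPa; P₁ = ½×14.71×2.7 = 19.85.
Layer 2: σ_v at top = γ₁h₁ = 49.68; σ_h top = K_a2×49.68 = 11.10; σ_h base = K_a2×(49.68+21.0×2.8) = 24.24.
P₂ = ½(11.10+24.24)×2.8 = 49.48. Total P_a = 19.85+49.48 = 69.33 kN/m.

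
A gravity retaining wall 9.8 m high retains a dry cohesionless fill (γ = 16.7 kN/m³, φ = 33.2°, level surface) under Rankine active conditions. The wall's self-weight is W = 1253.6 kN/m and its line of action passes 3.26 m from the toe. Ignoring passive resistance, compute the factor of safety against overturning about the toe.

K_a = tan²(45° − 33.2°/2) = 0.2924.
P_a = ½K_aγH² = 0.5×0.2924×16.7×9.8² = 234.4 kN/m, acting at H/3 = 3.267 m above the base.
Overturning moment M_o = P_a × H/3 = 234.4 × 3.267 = 765.9.
Resisting moment M_r = W × 3.26 = 1253.6 × 3.26 = 4087.
FS_overturning = M_r/M_o = 4087/765.9 = 5.336.

5.34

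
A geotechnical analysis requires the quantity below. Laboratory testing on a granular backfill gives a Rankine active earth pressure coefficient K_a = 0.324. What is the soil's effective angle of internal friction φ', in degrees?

30.7°

K_a = tan²(45° − φ/2) ⇒ 45° − φ/2 = arctan(√0.324) = 29.65°.
φ = 2(45° − 29.65°) = 30.70°.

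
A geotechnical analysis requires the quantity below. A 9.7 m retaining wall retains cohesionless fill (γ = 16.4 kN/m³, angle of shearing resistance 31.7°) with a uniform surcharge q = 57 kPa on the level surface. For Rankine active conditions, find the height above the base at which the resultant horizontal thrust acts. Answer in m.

K_a = 0.3111.
Triangular part P₁ = ½K_aγH² = 240.0 at H/3 = 3.233 m; rectangular part P₂ = K_a q H = 172.0 at H/2 = 4.850 m.
ȳ = (P₁·3.233 + P₂·4.850)/(P₁+P₂) = 3.908 m.

3.91 m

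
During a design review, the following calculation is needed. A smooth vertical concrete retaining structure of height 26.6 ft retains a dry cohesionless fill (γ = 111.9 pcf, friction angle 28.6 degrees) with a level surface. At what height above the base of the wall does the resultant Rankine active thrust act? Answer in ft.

K_a = 0.3525.
The pressure distribution is triangular, so the resultant acts at H/3 above the base = 26.6/3 = 8.867 ft.

8.87 ft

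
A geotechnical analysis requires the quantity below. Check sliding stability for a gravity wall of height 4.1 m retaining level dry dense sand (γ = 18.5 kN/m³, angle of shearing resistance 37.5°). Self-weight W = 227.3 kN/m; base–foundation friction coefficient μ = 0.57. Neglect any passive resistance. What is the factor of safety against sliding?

3.43

K_a = tan²(45° − 37.5°/2) = 0.2432.
P_a = ½K_aγH² = 0.5×0.2432×18.5×4.1² = 37.81 kN/m, acting at H/3 = 1.367 m above the base.
FS_sliding = μW / P_a = 0.57×227.3 / 37.81 = 3.426.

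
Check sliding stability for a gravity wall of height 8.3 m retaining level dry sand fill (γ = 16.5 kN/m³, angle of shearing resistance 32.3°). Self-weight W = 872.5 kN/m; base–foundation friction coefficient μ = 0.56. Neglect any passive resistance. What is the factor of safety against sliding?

K_a = tan²(45° − 32.3°/2) = 0.3035.
P_a = ½K_aγH² = 0.5×0.3035×16.5×8.3² = 172.5 kN/m, acting at H/3 = 2.767 m above the base.
FS_sliding = μW / P_a = 0.56×872.5 / 172.5 = 2.833.

2.83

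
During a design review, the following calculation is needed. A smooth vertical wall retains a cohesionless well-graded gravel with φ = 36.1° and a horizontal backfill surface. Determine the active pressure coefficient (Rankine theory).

K_a = tan²(45° − φ/2) = tan²(26.95°) = 0.2585.

0.258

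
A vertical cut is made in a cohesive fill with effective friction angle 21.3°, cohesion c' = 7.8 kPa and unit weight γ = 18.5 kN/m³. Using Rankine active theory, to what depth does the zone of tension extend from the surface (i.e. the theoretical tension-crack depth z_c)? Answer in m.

K_a = tan²(45° − 21.3°/2) = 0.4671; √K_a = 0.6834.
The active pressure is zero where K_a γ z = 2c√K_a, so z_c = 2c/(γ√K_a) = 2×7.8/(18.5×0.6834) = 1.234 m.

1.23 m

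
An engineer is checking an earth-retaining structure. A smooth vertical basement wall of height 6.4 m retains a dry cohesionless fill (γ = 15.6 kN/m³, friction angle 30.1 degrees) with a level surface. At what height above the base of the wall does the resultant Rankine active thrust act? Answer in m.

2.13 m

K_a = 0.3320.
The pressure distribution is triangular, so the resultant acts at H/3 above the base = 6.4/3 = 2.133 m.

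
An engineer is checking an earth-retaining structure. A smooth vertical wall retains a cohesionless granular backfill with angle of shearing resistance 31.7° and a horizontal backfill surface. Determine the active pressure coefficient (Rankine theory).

K_a = tan²(45° − φ/2) = tan²(29.15°) = 0.3111.

0.311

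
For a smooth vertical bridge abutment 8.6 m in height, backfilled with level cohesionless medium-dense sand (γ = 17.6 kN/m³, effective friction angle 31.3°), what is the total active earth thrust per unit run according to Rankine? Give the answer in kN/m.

206 kN/m

K_a = tan²(45° − φ/2) = 0.3162.
P_a = ½ K_a γ H² = 0.5 × 0.3162 × 17.6 × 8.6² = 205.8 kN/m.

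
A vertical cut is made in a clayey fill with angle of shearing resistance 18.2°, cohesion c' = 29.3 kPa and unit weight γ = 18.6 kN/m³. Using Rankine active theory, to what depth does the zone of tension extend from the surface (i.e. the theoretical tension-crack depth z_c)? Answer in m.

K_a = tan²(45° − 18.2°/2) = 0.5240; √K_a = 0.7239.
The active pressure is zero where K_a γ z = 2c√K_a, so z_c = 2c/(γ√K_a) = 2×29.3/(18.6×0.7239) = 4.352 m.

4.35 m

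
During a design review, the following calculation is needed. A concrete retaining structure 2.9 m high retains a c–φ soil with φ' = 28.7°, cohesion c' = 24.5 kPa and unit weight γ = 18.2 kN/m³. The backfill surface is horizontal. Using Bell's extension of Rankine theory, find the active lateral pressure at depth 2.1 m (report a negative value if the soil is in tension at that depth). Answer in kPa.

-15.6 kPa

K_a = (1 − sin φ)/(1 + sin φ) = 0.3511.
σ_a = K_a γ z − 2c√K_a = 0.3511×18.2×2.1 − 2×24.5×0.5926 = -15.62 kPa.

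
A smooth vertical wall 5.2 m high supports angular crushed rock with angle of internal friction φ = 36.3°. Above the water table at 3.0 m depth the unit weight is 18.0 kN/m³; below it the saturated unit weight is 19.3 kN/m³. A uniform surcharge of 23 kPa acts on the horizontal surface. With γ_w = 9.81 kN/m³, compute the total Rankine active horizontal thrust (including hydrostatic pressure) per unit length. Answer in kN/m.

111 kN/m

K_a = tan²(45° − φ/2) = 0.2563.
γ' = 19.3 − 9.81 = 9.490 kN/m³. h₂ = H − d_w = 2.2 m.
σ'_h: at surface K_a·q = 5.894; at WT K_a(q+γd_w) = 19.73; at base K_a(q+γd_w+γ'h₂) = 25.08 kPa.
P₁ = ½(5.894+19.73)×3.0 = 38.44; P₂ = ½(19.73+25.08)×2.2 = 49.30; P_w = ½γ_w h₂² = 23.74.
Total = 38.44+49.30+23.74 = 111.5 kN/m.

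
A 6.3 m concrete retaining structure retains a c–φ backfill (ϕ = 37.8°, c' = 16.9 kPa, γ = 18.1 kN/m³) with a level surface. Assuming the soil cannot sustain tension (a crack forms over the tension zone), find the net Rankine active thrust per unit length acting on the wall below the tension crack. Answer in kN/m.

K_a = 0.2400; √K_a = 0.4899.
Tension-crack depth z_c = 2c/(γ√K_a) = 2×16.9/(18.1×0.4899) = 3.812 m.
σ_a at base = K_a γ H − 2c√K_a = 0.2400×18.1×6.3 − 2×16.9×0.4899 = 10.81 kPa.
P_a = ½ × 10.81 × (H − z_c) = 0.5×10.81×2.488 = 13.45 kN/m.

13.4 kN/m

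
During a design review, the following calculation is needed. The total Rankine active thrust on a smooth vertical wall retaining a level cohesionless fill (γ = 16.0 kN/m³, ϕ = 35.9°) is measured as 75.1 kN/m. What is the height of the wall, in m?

6.00 m

K_a = 0.2607. P_a = ½ K_a γ H² ⇒ H = √(2P_a/(K_a γ)).
H = √(2×75.1/(0.2607×16.0)) = 6.000 m.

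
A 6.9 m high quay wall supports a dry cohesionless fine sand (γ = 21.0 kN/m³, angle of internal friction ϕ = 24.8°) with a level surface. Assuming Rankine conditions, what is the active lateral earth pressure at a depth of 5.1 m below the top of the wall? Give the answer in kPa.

43.8 kPa

K_a = (1 − sin φ)/(1 + sin φ) = 0.4090.
σ_h = K_a γ z = 0.4090 × 21.0 × 5.1 = 43.80 kPa.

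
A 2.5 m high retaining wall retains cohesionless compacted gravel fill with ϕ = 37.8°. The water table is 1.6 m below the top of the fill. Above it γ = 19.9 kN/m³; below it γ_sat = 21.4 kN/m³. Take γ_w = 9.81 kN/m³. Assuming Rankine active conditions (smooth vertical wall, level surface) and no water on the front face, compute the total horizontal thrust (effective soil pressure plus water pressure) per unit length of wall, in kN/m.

18.1 kN/m

K_a = tan²(45° − φ/2) = 0.2400.
γ' = 21.4 − 9.81 = 11.59 kN/m³. Depth below WT = 0.9 m.
σ'_h at WT = K_a γ d_w = 7.642 kPa; at base = 7.642 + K_a γ' × 0.9 = 10.14 kPa.
P₁ (0–1.6 m) = ½×7.642×1.6 = 6.113. P₂ (1.6–2.5 m) = ½(7.642+10.14)×0.9 = 8.004.
P_w = ½ γ_w h₂² = 0.5×9.81×0.9² = 3.973. Total = 6.113+8.004+3.973 = 18.09 kN/m.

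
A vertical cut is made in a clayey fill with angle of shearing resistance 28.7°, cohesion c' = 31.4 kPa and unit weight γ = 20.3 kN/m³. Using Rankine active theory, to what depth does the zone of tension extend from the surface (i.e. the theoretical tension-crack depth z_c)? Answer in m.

K_a = tan²(45° − 28.7°/2) = 0.3511; √K_a = 0.5926.
The active pressure is zero where K_a γ z = 2c√K_a, so z_c = 2c/(γ√K_a) = 2×31.4/(20.3×0.5926) = 5.221 m.

5.22 m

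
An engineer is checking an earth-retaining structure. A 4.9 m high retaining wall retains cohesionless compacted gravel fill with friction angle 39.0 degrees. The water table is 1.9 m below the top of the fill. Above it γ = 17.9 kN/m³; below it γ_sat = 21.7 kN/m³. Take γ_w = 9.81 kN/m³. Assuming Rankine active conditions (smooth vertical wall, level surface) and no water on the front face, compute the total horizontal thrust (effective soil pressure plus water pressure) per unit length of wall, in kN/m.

K_a = tan²(45° − φ/2) = 0.2275.
γ' = 21.7 − 9.81 = 11.89 kN/m³. Depth below WT = 3.0 m.
σ'_h at WT = K_a γ d_w = 7.737 kPa; at base = 7.737 + K_a γ' × 3.0 = 15.85 kPa.
P₁ (0–1.9 m) = ½×7.737×1.9 = 7.351. P₂ (1.9–4.9 m) = ½(7.737+15.85)×3.0 = 35.39.
P_w = ½ γ_w h₂² = 0.5×9.81×3.0² = 44.14. Total = 7.351+35.39+44.14 = 86.88 kN/m.

86.9 kN/m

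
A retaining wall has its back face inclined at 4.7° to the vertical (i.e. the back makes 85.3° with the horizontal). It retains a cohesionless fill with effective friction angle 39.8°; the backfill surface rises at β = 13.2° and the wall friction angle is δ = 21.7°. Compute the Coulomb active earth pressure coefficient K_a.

0.271

K_a = sin²(α+φ) / [sin²α · sin(α−δ) · (1 + √{sin(φ+δ)sin(φ−β) / (sin(α−δ)sin(α+β))})²].
With α = 85.3°, φ = 39.8°, δ = 21.7°, β = 13.2°: K_a = 0.2709.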